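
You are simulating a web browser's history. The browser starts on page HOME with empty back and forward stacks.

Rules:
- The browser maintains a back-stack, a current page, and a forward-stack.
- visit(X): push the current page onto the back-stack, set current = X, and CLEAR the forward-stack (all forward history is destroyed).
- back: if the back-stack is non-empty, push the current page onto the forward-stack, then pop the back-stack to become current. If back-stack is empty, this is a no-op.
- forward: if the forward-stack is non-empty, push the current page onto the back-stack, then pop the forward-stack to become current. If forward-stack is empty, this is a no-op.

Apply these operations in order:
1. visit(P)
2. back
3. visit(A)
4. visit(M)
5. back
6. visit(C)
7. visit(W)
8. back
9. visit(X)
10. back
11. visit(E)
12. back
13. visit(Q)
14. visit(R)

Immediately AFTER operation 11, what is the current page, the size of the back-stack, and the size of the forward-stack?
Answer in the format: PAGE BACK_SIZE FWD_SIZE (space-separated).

After 1 (visit(P)): cur=P back=1 fwd=0
After 2 (back): cur=HOME back=0 fwd=1
After 3 (visit(A)): cur=A back=1 fwd=0
After 4 (visit(M)): cur=M back=2 fwd=0
After 5 (back): cur=A back=1 fwd=1
After 6 (visit(C)): cur=C back=2 fwd=0
After 7 (visit(W)): cur=W back=3 fwd=0
After 8 (back): cur=C back=2 fwd=1
After 9 (visit(X)): cur=X back=3 fwd=0
After 10 (back): cur=C back=2 fwd=1
After 11 (visit(E)): cur=E back=3 fwd=0

E 3 0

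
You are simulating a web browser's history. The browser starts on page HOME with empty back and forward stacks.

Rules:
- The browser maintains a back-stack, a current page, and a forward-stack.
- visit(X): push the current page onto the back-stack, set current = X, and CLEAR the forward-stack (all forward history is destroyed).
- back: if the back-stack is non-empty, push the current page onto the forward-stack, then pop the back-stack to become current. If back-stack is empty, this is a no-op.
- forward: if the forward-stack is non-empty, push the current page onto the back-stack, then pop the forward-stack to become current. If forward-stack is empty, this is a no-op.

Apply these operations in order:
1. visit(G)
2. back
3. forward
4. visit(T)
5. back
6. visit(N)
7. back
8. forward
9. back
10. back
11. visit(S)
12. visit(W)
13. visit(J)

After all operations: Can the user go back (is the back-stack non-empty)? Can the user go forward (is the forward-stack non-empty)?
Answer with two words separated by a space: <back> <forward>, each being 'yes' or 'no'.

Answer: yes no

Derivation:
After 1 (visit(G)): cur=G back=1 fwd=0
After 2 (back): cur=HOME back=0 fwd=1
After 3 (forward): cur=G back=1 fwd=0
After 4 (visit(T)): cur=T back=2 fwd=0
After 5 (back): cur=G back=1 fwd=1
After 6 (visit(N)): cur=N back=2 fwd=0
After 7 (back): cur=G back=1 fwd=1
After 8 (forward): cur=N back=2 fwd=0
After 9 (back): cur=G back=1 fwd=1
After 10 (back): cur=HOME back=0 fwd=2
After 11 (visit(S)): cur=S back=1 fwd=0
After 12 (visit(W)): cur=W back=2 fwd=0
After 13 (visit(J)): cur=J back=3 fwd=0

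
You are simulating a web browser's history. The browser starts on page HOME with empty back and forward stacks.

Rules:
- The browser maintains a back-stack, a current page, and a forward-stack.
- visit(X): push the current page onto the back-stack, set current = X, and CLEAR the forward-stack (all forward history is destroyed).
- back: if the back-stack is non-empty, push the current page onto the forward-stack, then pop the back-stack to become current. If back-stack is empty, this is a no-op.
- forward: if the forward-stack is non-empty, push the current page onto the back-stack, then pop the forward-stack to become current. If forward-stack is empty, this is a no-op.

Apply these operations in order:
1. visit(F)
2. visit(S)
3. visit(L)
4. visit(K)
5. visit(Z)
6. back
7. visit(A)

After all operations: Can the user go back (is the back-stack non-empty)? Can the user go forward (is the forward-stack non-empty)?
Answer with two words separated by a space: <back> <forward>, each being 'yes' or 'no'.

Answer: yes no

Derivation:
After 1 (visit(F)): cur=F back=1 fwd=0
After 2 (visit(S)): cur=S back=2 fwd=0
After 3 (visit(L)): cur=L back=3 fwd=0
After 4 (visit(K)): cur=K back=4 fwd=0
After 5 (visit(Z)): cur=Z back=5 fwd=0
After 6 (back): cur=K back=4 fwd=1
After 7 (visit(A)): cur=A back=5 fwd=0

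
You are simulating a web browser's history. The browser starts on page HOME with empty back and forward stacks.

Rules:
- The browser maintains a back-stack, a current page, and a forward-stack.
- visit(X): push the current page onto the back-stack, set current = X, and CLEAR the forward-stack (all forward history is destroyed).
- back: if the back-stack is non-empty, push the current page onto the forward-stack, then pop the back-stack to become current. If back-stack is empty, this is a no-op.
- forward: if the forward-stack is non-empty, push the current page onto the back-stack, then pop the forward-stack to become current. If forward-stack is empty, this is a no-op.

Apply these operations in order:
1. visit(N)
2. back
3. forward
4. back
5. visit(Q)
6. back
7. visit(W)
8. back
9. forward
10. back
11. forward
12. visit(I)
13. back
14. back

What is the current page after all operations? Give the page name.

After 1 (visit(N)): cur=N back=1 fwd=0
After 2 (back): cur=HOME back=0 fwd=1
After 3 (forward): cur=N back=1 fwd=0
After 4 (back): cur=HOME back=0 fwd=1
After 5 (visit(Q)): cur=Q back=1 fwd=0
After 6 (back): cur=HOME back=0 fwd=1
After 7 (visit(W)): cur=W back=1 fwd=0
After 8 (back): cur=HOME back=0 fwd=1
After 9 (forward): cur=W back=1 fwd=0
After 10 (back): cur=HOME back=0 fwd=1
After 11 (forward): cur=W back=1 fwd=0
After 12 (visit(I)): cur=I back=2 fwd=0
After 13 (back): cur=W back=1 fwd=1
After 14 (back): cur=HOME back=0 fwd=2

Answer: HOME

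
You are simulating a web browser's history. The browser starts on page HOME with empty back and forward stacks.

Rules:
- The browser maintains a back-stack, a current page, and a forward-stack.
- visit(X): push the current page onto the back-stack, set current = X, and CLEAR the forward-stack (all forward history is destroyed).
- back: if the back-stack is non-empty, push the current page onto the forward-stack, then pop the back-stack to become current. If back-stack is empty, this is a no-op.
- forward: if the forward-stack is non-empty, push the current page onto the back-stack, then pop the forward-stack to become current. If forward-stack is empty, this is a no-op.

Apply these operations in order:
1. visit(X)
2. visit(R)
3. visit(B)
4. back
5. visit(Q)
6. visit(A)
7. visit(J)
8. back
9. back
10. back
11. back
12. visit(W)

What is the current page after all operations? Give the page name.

After 1 (visit(X)): cur=X back=1 fwd=0
After 2 (visit(R)): cur=R back=2 fwd=0
After 3 (visit(B)): cur=B back=3 fwd=0
After 4 (back): cur=R back=2 fwd=1
After 5 (visit(Q)): cur=Q back=3 fwd=0
After 6 (visit(A)): cur=A back=4 fwd=0
After 7 (visit(J)): cur=J back=5 fwd=0
After 8 (back): cur=A back=4 fwd=1
After 9 (back): cur=Q back=3 fwd=2
After 10 (back): cur=R back=2 fwd=3
After 11 (back): cur=X back=1 fwd=4
After 12 (visit(W)): cur=W back=2 fwd=0

Answer: W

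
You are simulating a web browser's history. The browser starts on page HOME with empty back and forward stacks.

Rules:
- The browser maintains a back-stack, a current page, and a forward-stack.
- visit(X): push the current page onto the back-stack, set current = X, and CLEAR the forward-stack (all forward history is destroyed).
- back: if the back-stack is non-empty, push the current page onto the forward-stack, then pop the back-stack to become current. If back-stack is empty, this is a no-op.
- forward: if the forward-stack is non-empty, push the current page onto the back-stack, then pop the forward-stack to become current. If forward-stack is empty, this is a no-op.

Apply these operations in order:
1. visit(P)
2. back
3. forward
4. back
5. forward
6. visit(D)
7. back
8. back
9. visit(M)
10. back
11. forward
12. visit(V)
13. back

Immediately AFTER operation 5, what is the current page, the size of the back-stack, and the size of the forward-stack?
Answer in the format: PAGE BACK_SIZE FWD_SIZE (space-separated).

After 1 (visit(P)): cur=P back=1 fwd=0
After 2 (back): cur=HOME back=0 fwd=1
After 3 (forward): cur=P back=1 fwd=0
After 4 (back): cur=HOME back=0 fwd=1
After 5 (forward): cur=P back=1 fwd=0

P 1 0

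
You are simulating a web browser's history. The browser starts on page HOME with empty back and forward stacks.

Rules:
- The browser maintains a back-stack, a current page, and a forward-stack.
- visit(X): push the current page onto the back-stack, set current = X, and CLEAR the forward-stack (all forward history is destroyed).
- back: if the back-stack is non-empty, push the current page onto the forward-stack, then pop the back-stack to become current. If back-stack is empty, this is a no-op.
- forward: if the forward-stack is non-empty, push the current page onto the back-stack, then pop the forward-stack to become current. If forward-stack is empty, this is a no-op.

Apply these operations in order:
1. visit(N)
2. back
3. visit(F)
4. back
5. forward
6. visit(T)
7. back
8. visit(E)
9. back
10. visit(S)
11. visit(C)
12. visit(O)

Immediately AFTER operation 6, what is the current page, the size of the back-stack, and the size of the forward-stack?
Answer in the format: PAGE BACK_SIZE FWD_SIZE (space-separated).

After 1 (visit(N)): cur=N back=1 fwd=0
After 2 (back): cur=HOME back=0 fwd=1
After 3 (visit(F)): cur=F back=1 fwd=0
After 4 (back): cur=HOME back=0 fwd=1
After 5 (forward): cur=F back=1 fwd=0
After 6 (visit(T)): cur=T back=2 fwd=0

T 2 0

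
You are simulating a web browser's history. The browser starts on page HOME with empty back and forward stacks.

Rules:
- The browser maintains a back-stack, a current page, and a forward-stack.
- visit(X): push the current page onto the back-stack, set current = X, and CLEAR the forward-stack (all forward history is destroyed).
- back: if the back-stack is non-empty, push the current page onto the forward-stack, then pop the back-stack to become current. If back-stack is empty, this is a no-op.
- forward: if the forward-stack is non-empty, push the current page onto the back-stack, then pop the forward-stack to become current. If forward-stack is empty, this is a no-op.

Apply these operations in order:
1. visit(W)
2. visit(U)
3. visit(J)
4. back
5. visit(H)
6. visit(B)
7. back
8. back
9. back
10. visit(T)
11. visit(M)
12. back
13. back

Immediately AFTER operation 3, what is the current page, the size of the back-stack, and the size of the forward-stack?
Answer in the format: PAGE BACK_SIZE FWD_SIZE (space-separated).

After 1 (visit(W)): cur=W back=1 fwd=0
After 2 (visit(U)): cur=U back=2 fwd=0
After 3 (visit(J)): cur=J back=3 fwd=0

J 3 0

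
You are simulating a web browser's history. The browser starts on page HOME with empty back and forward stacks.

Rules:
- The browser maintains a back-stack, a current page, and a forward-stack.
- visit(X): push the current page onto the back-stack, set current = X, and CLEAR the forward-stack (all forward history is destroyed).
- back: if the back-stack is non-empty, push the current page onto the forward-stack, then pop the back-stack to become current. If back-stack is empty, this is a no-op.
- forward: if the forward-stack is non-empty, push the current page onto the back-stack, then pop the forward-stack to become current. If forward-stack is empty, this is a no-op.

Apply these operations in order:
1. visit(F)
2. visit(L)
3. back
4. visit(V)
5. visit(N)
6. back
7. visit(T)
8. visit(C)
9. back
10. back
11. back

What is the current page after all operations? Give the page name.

After 1 (visit(F)): cur=F back=1 fwd=0
After 2 (visit(L)): cur=L back=2 fwd=0
After 3 (back): cur=F back=1 fwd=1
After 4 (visit(V)): cur=V back=2 fwd=0
After 5 (visit(N)): cur=N back=3 fwd=0
After 6 (back): cur=V back=2 fwd=1
After 7 (visit(T)): cur=T back=3 fwd=0
After 8 (visit(C)): cur=C back=4 fwd=0
After 9 (back): cur=T back=3 fwd=1
After 10 (back): cur=V back=2 fwd=2
After 11 (back): cur=F back=1 fwd=3

Answer: F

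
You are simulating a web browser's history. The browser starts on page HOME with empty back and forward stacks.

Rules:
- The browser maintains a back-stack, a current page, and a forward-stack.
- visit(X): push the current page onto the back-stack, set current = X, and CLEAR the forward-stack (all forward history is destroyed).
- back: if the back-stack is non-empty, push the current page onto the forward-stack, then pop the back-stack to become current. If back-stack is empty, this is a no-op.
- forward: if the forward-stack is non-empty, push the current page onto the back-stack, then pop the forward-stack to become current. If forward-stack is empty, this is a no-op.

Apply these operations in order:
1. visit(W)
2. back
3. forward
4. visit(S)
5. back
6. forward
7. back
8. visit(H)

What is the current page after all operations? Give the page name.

Answer: H

Derivation:
After 1 (visit(W)): cur=W back=1 fwd=0
After 2 (back): cur=HOME back=0 fwd=1
After 3 (forward): cur=W back=1 fwd=0
After 4 (visit(S)): cur=S back=2 fwd=0
After 5 (back): cur=W back=1 fwd=1
After 6 (forward): cur=S back=2 fwd=0
After 7 (back): cur=W back=1 fwd=1
After 8 (visit(H)): cur=H back=2 fwd=0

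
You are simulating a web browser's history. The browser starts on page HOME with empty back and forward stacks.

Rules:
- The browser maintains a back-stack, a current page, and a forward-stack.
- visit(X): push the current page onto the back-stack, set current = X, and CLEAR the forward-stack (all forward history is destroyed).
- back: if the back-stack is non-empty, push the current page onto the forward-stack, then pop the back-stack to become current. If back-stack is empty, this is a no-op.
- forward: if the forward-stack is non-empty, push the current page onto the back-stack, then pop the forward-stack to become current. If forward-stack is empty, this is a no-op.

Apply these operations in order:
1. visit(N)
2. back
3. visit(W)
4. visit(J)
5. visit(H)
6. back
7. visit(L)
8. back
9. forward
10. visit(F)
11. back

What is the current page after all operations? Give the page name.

After 1 (visit(N)): cur=N back=1 fwd=0
After 2 (back): cur=HOME back=0 fwd=1
After 3 (visit(W)): cur=W back=1 fwd=0
After 4 (visit(J)): cur=J back=2 fwd=0
After 5 (visit(H)): cur=H back=3 fwd=0
After 6 (back): cur=J back=2 fwd=1
After 7 (visit(L)): cur=L back=3 fwd=0
After 8 (back): cur=J back=2 fwd=1
After 9 (forward): cur=L back=3 fwd=0
After 10 (visit(F)): cur=F back=4 fwd=0
After 11 (back): cur=L back=3 fwd=1

Answer: L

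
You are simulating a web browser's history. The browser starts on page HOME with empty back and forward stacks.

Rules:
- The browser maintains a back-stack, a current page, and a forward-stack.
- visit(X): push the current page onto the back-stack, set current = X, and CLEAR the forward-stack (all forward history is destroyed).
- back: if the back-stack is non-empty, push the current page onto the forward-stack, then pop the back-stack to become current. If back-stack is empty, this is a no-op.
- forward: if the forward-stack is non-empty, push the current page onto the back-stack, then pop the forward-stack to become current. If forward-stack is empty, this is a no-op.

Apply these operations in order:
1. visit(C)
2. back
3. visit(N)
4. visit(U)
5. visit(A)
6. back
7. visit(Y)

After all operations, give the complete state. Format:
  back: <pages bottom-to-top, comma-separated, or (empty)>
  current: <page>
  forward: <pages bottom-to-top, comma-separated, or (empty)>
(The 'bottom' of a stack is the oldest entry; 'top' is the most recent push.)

After 1 (visit(C)): cur=C back=1 fwd=0
After 2 (back): cur=HOME back=0 fwd=1
After 3 (visit(N)): cur=N back=1 fwd=0
After 4 (visit(U)): cur=U back=2 fwd=0
After 5 (visit(A)): cur=A back=3 fwd=0
After 6 (back): cur=U back=2 fwd=1
After 7 (visit(Y)): cur=Y back=3 fwd=0

Answer: back: HOME,N,U
current: Y
forward: (empty)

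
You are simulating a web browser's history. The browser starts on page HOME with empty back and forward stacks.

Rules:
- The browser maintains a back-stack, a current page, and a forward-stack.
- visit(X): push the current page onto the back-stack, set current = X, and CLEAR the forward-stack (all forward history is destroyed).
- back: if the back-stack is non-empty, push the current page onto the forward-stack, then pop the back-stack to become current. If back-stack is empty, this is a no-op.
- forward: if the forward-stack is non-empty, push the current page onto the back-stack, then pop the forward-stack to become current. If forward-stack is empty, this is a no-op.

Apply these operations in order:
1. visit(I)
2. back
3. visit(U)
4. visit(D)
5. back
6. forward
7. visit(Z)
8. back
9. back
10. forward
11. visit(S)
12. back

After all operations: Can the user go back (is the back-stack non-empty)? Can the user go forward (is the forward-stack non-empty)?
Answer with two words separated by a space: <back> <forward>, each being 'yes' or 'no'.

Answer: yes yes

Derivation:
After 1 (visit(I)): cur=I back=1 fwd=0
After 2 (back): cur=HOME back=0 fwd=1
After 3 (visit(U)): cur=U back=1 fwd=0
After 4 (visit(D)): cur=D back=2 fwd=0
After 5 (back): cur=U back=1 fwd=1
After 6 (forward): cur=D back=2 fwd=0
After 7 (visit(Z)): cur=Z back=3 fwd=0
After 8 (back): cur=D back=2 fwd=1
After 9 (back): cur=U back=1 fwd=2
After 10 (forward): cur=D back=2 fwd=1
After 11 (visit(S)): cur=S back=3 fwd=0
After 12 (back): cur=D back=2 fwd=1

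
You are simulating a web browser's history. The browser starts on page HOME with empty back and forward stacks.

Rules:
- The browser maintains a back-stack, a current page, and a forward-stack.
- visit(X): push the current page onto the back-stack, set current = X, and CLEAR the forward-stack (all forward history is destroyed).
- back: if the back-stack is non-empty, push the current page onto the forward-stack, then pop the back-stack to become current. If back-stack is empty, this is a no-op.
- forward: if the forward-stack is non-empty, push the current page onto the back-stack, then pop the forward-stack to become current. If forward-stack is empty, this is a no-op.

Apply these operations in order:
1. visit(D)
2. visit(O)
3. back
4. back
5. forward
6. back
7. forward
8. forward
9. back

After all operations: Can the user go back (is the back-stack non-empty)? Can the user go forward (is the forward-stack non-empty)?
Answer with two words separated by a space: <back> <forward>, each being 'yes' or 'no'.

Answer: yes yes

Derivation:
After 1 (visit(D)): cur=D back=1 fwd=0
After 2 (visit(O)): cur=O back=2 fwd=0
After 3 (back): cur=D back=1 fwd=1
After 4 (back): cur=HOME back=0 fwd=2
After 5 (forward): cur=D back=1 fwd=1
After 6 (back): cur=HOME back=0 fwd=2
After 7 (forward): cur=D back=1 fwd=1
After 8 (forward): cur=O back=2 fwd=0
After 9 (back): cur=D back=1 fwd=1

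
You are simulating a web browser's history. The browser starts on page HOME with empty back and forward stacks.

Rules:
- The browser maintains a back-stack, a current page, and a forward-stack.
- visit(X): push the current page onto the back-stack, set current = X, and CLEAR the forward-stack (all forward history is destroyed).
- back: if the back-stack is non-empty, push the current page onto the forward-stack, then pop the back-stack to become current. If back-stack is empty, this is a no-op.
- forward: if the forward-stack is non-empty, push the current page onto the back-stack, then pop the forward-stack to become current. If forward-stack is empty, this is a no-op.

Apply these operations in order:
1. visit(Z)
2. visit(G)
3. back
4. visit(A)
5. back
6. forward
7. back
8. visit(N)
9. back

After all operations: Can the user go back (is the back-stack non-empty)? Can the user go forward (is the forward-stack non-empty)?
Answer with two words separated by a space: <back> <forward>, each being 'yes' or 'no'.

After 1 (visit(Z)): cur=Z back=1 fwd=0
After 2 (visit(G)): cur=G back=2 fwd=0
After 3 (back): cur=Z back=1 fwd=1
After 4 (visit(A)): cur=A back=2 fwd=0
After 5 (back): cur=Z back=1 fwd=1
After 6 (forward): cur=A back=2 fwd=0
After 7 (back): cur=Z back=1 fwd=1
After 8 (visit(N)): cur=N back=2 fwd=0
After 9 (back): cur=Z back=1 fwd=1

Answer: yes yes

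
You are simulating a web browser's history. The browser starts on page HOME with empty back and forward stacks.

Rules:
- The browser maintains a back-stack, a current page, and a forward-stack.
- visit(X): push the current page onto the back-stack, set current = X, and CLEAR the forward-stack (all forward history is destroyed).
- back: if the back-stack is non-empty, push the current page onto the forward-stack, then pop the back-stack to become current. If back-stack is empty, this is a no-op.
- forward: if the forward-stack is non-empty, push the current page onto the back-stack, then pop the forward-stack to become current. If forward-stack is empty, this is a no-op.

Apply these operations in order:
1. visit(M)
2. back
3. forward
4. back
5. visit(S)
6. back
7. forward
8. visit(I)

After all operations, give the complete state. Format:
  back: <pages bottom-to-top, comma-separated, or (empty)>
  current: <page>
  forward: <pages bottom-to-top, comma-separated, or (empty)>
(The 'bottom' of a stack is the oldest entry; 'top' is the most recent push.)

Answer: back: HOME,S
current: I
forward: (empty)

Derivation:
After 1 (visit(M)): cur=M back=1 fwd=0
After 2 (back): cur=HOME back=0 fwd=1
After 3 (forward): cur=M back=1 fwd=0
After 4 (back): cur=HOME back=0 fwd=1
After 5 (visit(S)): cur=S back=1 fwd=0
After 6 (back): cur=HOME back=0 fwd=1
After 7 (forward): cur=S back=1 fwd=0
After 8 (visit(I)): cur=I back=2 fwd=0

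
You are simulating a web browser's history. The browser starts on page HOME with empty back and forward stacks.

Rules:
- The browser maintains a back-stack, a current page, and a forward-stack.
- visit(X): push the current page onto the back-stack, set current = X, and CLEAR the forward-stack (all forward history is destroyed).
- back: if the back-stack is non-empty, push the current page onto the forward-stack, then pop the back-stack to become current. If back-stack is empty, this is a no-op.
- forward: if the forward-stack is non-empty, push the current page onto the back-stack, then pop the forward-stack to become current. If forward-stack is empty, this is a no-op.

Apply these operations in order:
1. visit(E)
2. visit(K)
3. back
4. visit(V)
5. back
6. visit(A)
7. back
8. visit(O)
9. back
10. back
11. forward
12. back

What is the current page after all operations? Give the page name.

After 1 (visit(E)): cur=E back=1 fwd=0
After 2 (visit(K)): cur=K back=2 fwd=0
After 3 (back): cur=E back=1 fwd=1
After 4 (visit(V)): cur=V back=2 fwd=0
After 5 (back): cur=E back=1 fwd=1
After 6 (visit(A)): cur=A back=2 fwd=0
After 7 (back): cur=E back=1 fwd=1
After 8 (visit(O)): cur=O back=2 fwd=0
After 9 (back): cur=E back=1 fwd=1
After 10 (back): cur=HOME back=0 fwd=2
After 11 (forward): cur=E back=1 fwd=1
After 12 (back): cur=HOME back=0 fwd=2

Answer: HOME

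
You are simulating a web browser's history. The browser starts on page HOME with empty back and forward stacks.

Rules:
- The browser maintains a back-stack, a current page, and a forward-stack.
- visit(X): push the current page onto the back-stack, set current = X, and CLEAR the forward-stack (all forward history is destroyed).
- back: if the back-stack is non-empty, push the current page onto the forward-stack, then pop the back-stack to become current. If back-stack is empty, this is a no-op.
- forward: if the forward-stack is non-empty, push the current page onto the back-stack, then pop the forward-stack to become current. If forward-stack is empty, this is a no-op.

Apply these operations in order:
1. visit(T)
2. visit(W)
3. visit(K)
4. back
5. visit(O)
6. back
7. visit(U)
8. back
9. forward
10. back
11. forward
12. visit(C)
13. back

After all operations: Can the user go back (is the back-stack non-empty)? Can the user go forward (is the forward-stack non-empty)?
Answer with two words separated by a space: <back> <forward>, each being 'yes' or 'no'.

After 1 (visit(T)): cur=T back=1 fwd=0
After 2 (visit(W)): cur=W back=2 fwd=0
After 3 (visit(K)): cur=K back=3 fwd=0
After 4 (back): cur=W back=2 fwd=1
After 5 (visit(O)): cur=O back=3 fwd=0
After 6 (back): cur=W back=2 fwd=1
After 7 (visit(U)): cur=U back=3 fwd=0
After 8 (back): cur=W back=2 fwd=1
After 9 (forward): cur=U back=3 fwd=0
After 10 (back): cur=W back=2 fwd=1
After 11 (forward): cur=U back=3 fwd=0
After 12 (visit(C)): cur=C back=4 fwd=0
After 13 (back): cur=U back=3 fwd=1

Answer: yes yes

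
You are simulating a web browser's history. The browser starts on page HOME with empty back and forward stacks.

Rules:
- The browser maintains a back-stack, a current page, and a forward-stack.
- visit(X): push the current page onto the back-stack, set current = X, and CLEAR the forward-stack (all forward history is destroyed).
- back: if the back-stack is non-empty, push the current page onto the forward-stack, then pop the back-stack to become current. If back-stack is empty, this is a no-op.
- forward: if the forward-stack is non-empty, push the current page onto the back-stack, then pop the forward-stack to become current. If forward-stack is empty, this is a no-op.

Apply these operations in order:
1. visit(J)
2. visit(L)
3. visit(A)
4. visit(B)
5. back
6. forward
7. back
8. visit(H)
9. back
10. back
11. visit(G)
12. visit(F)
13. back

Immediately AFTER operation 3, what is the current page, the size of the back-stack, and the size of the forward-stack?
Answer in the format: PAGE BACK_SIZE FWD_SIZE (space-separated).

After 1 (visit(J)): cur=J back=1 fwd=0
After 2 (visit(L)): cur=L back=2 fwd=0
After 3 (visit(A)): cur=A back=3 fwd=0

A 3 0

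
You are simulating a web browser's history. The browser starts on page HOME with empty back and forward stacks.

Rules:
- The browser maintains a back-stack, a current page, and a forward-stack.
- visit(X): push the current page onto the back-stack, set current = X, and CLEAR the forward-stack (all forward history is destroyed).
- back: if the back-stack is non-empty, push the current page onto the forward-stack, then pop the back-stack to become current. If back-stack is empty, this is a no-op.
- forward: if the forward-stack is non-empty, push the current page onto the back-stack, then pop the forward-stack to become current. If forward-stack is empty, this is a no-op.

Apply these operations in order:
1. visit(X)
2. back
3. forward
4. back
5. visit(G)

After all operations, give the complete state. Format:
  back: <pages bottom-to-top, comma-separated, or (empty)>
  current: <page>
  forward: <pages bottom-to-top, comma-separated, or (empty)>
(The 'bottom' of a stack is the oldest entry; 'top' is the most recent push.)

After 1 (visit(X)): cur=X back=1 fwd=0
After 2 (back): cur=HOME back=0 fwd=1
After 3 (forward): cur=X back=1 fwd=0
After 4 (back): cur=HOME back=0 fwd=1
After 5 (visit(G)): cur=G back=1 fwd=0

Answer: back: HOME
current: G
forward: (empty)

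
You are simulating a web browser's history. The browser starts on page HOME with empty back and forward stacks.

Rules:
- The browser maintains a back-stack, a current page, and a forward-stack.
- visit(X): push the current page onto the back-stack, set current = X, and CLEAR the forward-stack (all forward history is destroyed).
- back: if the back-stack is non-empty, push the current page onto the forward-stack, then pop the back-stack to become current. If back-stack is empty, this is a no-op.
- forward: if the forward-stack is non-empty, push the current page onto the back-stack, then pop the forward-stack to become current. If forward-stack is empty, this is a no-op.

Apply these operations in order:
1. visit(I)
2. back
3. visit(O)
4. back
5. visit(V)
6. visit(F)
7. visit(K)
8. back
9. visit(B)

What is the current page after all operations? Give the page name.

After 1 (visit(I)): cur=I back=1 fwd=0
After 2 (back): cur=HOME back=0 fwd=1
After 3 (visit(O)): cur=O back=1 fwd=0
After 4 (back): cur=HOME back=0 fwd=1
After 5 (visit(V)): cur=V back=1 fwd=0
After 6 (visit(F)): cur=F back=2 fwd=0
After 7 (visit(K)): cur=K back=3 fwd=0
After 8 (back): cur=F back=2 fwd=1
After 9 (visit(B)): cur=B back=3 fwd=0

Answer: B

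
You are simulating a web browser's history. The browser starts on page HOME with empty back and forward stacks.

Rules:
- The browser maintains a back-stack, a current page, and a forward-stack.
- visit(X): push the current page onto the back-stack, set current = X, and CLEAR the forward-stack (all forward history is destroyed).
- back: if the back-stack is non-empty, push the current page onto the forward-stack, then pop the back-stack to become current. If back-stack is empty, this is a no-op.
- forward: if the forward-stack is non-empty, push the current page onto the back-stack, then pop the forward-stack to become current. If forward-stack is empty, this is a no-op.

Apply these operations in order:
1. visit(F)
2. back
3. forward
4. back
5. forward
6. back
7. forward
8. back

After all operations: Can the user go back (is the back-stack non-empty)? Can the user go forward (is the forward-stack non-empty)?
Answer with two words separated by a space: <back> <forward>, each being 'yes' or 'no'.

Answer: no yes

Derivation:
After 1 (visit(F)): cur=F back=1 fwd=0
After 2 (back): cur=HOME back=0 fwd=1
After 3 (forward): cur=F back=1 fwd=0
After 4 (back): cur=HOME back=0 fwd=1
After 5 (forward): cur=F back=1 fwd=0
After 6 (back): cur=HOME back=0 fwd=1
After 7 (forward): cur=F back=1 fwd=0
After 8 (back): cur=HOME back=0 fwd=1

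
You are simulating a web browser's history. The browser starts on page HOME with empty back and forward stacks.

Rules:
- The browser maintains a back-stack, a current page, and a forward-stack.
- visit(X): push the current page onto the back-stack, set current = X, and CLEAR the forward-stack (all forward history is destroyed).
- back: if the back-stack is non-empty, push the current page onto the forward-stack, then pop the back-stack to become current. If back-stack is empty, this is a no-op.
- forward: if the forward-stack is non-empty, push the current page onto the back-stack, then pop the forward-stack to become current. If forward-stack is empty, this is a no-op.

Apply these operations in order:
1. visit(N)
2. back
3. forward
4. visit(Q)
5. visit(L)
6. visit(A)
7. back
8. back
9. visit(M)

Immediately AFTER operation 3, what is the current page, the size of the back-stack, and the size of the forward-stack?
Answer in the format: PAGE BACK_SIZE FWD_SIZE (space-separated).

After 1 (visit(N)): cur=N back=1 fwd=0
After 2 (back): cur=HOME back=0 fwd=1
After 3 (forward): cur=N back=1 fwd=0

N 1 0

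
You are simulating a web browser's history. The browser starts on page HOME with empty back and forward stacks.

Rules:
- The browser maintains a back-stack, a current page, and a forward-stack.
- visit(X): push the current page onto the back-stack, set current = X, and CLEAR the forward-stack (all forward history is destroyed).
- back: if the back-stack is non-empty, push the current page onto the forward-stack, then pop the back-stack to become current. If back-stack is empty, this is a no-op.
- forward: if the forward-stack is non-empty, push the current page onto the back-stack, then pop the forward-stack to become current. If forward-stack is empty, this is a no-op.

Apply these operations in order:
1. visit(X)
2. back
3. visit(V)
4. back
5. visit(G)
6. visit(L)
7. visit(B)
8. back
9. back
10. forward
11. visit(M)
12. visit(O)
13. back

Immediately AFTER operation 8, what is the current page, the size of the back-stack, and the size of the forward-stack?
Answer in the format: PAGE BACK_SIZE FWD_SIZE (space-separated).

After 1 (visit(X)): cur=X back=1 fwd=0
After 2 (back): cur=HOME back=0 fwd=1
After 3 (visit(V)): cur=V back=1 fwd=0
After 4 (back): cur=HOME back=0 fwd=1
After 5 (visit(G)): cur=G back=1 fwd=0
After 6 (visit(L)): cur=L back=2 fwd=0
After 7 (visit(B)): cur=B back=3 fwd=0
After 8 (back): cur=L back=2 fwd=1

L 2 1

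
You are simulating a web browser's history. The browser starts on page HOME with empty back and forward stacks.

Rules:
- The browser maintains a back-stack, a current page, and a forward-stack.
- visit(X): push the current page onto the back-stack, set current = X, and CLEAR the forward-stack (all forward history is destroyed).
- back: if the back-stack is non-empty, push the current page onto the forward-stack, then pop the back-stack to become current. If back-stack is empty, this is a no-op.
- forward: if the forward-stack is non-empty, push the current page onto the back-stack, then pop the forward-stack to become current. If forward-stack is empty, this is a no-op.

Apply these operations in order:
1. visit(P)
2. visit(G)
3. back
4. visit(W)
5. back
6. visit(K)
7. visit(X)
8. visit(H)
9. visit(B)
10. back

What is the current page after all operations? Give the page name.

After 1 (visit(P)): cur=P back=1 fwd=0
After 2 (visit(G)): cur=G back=2 fwd=0
After 3 (back): cur=P back=1 fwd=1
After 4 (visit(W)): cur=W back=2 fwd=0
After 5 (back): cur=P back=1 fwd=1
After 6 (visit(K)): cur=K back=2 fwd=0
After 7 (visit(X)): cur=X back=3 fwd=0
After 8 (visit(H)): cur=H back=4 fwd=0
After 9 (visit(B)): cur=B back=5 fwd=0
After 10 (back): cur=H back=4 fwd=1

Answer: H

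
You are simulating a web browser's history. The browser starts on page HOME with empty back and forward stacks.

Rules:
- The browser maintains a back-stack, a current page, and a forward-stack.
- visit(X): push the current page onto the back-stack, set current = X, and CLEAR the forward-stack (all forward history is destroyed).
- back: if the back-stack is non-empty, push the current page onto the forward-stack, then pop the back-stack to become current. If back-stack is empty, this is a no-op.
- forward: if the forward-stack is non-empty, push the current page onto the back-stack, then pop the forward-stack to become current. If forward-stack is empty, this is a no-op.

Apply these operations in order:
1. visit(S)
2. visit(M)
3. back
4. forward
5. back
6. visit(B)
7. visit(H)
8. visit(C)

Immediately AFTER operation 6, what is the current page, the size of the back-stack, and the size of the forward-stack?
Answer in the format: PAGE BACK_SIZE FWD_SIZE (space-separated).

After 1 (visit(S)): cur=S back=1 fwd=0
After 2 (visit(M)): cur=M back=2 fwd=0
After 3 (back): cur=S back=1 fwd=1
After 4 (forward): cur=M back=2 fwd=0
After 5 (back): cur=S back=1 fwd=1
After 6 (visit(B)): cur=B back=2 fwd=0

B 2 0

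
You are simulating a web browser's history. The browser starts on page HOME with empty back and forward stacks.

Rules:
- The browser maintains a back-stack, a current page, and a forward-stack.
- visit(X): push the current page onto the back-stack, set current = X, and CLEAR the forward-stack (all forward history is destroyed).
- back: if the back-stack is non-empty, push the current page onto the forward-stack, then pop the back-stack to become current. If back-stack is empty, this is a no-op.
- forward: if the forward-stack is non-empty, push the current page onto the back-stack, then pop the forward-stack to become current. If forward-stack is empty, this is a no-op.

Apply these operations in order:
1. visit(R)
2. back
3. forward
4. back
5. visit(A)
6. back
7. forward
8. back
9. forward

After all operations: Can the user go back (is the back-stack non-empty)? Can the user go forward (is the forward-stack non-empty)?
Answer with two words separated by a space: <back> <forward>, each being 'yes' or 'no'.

After 1 (visit(R)): cur=R back=1 fwd=0
After 2 (back): cur=HOME back=0 fwd=1
After 3 (forward): cur=R back=1 fwd=0
After 4 (back): cur=HOME back=0 fwd=1
After 5 (visit(A)): cur=A back=1 fwd=0
After 6 (back): cur=HOME back=0 fwd=1
After 7 (forward): cur=A back=1 fwd=0
After 8 (back): cur=HOME back=0 fwd=1
After 9 (forward): cur=A back=1 fwd=0

Answer: yes no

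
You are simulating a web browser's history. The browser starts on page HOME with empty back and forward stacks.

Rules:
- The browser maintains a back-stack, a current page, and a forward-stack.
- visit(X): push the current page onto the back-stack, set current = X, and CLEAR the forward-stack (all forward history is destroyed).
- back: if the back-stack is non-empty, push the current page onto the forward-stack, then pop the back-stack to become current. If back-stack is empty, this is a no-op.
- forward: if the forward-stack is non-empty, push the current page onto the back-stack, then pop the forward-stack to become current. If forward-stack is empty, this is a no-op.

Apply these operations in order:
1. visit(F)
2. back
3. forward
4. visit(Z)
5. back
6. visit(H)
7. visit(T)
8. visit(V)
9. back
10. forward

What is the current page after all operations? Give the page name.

After 1 (visit(F)): cur=F back=1 fwd=0
After 2 (back): cur=HOME back=0 fwd=1
After 3 (forward): cur=F back=1 fwd=0
After 4 (visit(Z)): cur=Z back=2 fwd=0
After 5 (back): cur=F back=1 fwd=1
After 6 (visit(H)): cur=H back=2 fwd=0
After 7 (visit(T)): cur=T back=3 fwd=0
After 8 (visit(V)): cur=V back=4 fwd=0
After 9 (back): cur=T back=3 fwd=1
After 10 (forward): cur=V back=4 fwd=0

Answer: V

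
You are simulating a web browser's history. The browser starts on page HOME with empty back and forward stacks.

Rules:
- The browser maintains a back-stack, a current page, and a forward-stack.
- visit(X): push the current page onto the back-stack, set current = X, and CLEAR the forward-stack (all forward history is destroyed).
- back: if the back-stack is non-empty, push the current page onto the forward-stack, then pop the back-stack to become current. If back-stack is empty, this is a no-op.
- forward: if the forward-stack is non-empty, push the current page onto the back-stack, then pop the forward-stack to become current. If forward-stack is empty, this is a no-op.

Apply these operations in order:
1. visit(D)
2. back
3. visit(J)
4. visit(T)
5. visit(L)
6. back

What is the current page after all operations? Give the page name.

After 1 (visit(D)): cur=D back=1 fwd=0
After 2 (back): cur=HOME back=0 fwd=1
After 3 (visit(J)): cur=J back=1 fwd=0
After 4 (visit(T)): cur=T back=2 fwd=0
After 5 (visit(L)): cur=L back=3 fwd=0
After 6 (back): cur=T back=2 fwd=1

Answer: T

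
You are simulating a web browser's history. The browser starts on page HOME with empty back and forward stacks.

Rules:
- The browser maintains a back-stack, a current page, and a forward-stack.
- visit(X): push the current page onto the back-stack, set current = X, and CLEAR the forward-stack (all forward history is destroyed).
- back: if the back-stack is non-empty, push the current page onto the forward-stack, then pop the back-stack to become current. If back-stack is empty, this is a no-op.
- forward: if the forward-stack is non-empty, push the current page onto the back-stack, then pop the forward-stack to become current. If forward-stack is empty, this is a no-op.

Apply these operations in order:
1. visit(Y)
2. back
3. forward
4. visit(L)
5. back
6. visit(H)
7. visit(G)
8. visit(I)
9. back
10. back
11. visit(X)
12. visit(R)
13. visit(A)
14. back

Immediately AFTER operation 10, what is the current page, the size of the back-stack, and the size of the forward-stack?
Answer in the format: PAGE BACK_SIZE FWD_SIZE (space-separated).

After 1 (visit(Y)): cur=Y back=1 fwd=0
After 2 (back): cur=HOME back=0 fwd=1
After 3 (forward): cur=Y back=1 fwd=0
After 4 (visit(L)): cur=L back=2 fwd=0
After 5 (back): cur=Y back=1 fwd=1
After 6 (visit(H)): cur=H back=2 fwd=0
After 7 (visit(G)): cur=G back=3 fwd=0
After 8 (visit(I)): cur=I back=4 fwd=0
After 9 (back): cur=G back=3 fwd=1
After 10 (back): cur=H back=2 fwd=2

H 2 2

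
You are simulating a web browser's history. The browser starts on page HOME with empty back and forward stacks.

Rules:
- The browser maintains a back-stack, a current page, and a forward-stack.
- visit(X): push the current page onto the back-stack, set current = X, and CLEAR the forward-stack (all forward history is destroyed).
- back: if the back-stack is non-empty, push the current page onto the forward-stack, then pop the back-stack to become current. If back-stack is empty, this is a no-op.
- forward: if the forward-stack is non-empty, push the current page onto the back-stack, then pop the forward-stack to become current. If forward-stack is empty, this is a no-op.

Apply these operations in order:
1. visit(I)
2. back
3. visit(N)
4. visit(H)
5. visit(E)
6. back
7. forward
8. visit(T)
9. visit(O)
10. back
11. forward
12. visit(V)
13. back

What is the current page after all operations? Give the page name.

After 1 (visit(I)): cur=I back=1 fwd=0
After 2 (back): cur=HOME back=0 fwd=1
After 3 (visit(N)): cur=N back=1 fwd=0
After 4 (visit(H)): cur=H back=2 fwd=0
After 5 (visit(E)): cur=E back=3 fwd=0
After 6 (back): cur=H back=2 fwd=1
After 7 (forward): cur=E back=3 fwd=0
After 8 (visit(T)): cur=T back=4 fwd=0
After 9 (visit(O)): cur=O back=5 fwd=0
After 10 (back): cur=T back=4 fwd=1
After 11 (forward): cur=O back=5 fwd=0
After 12 (visit(V)): cur=V back=6 fwd=0
After 13 (back): cur=O back=5 fwd=1

Answer: O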